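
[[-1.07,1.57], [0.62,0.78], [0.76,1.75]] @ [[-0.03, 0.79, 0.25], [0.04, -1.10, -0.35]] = [[0.09,-2.57,-0.82], [0.01,-0.37,-0.12], [0.05,-1.32,-0.42]]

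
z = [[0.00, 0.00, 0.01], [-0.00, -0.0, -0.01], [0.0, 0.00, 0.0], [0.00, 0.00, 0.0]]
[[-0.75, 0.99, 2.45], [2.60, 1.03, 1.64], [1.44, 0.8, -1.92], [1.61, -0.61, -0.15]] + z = [[-0.75,0.99,2.46], [2.6,1.03,1.63], [1.44,0.8,-1.92], [1.61,-0.61,-0.15]]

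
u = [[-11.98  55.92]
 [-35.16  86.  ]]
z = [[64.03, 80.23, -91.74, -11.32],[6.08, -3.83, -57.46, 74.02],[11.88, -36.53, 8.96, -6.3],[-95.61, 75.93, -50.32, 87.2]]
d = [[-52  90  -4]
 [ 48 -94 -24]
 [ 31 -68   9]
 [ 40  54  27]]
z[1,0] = 6.08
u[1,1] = 86.0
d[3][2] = 27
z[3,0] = -95.61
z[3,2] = -50.32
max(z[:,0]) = 64.03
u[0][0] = -11.98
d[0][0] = -52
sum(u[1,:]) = 50.84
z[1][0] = 6.08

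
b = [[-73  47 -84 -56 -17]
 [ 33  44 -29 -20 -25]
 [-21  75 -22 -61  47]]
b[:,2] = [-84, -29, -22]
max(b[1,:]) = 44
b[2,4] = 47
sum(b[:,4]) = 5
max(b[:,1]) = 75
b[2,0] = -21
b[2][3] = -61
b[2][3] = -61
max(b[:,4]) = 47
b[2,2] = -22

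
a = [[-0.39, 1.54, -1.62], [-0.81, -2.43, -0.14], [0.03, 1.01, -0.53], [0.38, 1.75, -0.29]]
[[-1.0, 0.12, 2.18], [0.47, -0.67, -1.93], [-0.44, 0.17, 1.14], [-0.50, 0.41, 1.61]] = a @ [[-1.08, -1.14, 0.49], [0.11, 0.61, 0.68], [0.98, 0.78, -0.82]]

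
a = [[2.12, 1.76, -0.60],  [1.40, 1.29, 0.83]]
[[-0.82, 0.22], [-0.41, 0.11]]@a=[[-1.43, -1.16, 0.67], [-0.72, -0.58, 0.34]]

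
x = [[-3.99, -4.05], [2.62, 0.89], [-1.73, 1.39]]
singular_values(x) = [6.24, 2.45]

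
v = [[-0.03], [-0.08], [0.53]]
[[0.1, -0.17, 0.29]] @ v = [[0.16]]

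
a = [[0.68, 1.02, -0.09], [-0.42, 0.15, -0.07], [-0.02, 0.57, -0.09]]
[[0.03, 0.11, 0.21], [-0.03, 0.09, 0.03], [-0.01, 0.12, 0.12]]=a @ [[0.04,-0.17,0.02], [0.02,0.24,0.17], [0.21,0.22,-0.21]]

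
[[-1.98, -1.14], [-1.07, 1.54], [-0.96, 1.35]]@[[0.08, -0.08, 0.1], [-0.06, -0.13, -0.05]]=[[-0.09, 0.31, -0.14], [-0.18, -0.11, -0.18], [-0.16, -0.1, -0.16]]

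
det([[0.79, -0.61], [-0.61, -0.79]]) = -0.996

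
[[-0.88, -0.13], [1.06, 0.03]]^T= [[-0.88,1.06], [-0.13,0.03]]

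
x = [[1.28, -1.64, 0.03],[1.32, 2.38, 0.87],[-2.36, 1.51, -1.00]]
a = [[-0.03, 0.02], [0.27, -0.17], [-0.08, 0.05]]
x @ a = [[-0.48, 0.31], [0.53, -0.33], [0.56, -0.35]]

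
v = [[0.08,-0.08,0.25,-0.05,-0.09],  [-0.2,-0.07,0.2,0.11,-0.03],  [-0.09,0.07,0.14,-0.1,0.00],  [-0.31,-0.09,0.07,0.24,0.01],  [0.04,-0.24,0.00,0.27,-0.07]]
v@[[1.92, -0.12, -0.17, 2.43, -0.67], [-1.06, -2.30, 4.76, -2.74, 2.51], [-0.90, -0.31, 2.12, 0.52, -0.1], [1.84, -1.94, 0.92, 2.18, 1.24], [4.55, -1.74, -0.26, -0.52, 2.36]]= [[-0.49, 0.35, 0.11, 0.48, -0.55], [-0.42, -0.04, 0.23, 0.07, 0.0], [-0.56, 0.00, 0.55, -0.56, 0.1], [-0.08, -0.26, -0.01, 0.05, 0.30], [0.51, 0.15, -0.88, 1.38, -0.46]]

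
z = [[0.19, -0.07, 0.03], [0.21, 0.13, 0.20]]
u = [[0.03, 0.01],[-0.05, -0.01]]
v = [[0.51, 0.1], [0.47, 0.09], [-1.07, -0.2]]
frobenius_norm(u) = 0.06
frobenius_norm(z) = 0.38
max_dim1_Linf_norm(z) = 0.21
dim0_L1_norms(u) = [0.08, 0.02]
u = z @ v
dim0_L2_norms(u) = [0.06, 0.01]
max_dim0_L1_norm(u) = 0.08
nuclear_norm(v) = 1.30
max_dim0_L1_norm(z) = 0.4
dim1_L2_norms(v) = [0.52, 0.48, 1.09]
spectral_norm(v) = 1.30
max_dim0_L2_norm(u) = 0.06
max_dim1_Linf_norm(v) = 1.07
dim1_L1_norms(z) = [0.29, 0.54]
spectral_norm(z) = 0.34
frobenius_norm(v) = 1.30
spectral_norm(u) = 0.06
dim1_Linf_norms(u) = [0.03, 0.05]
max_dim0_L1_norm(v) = 2.05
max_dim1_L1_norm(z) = 0.54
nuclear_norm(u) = 0.06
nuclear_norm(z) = 0.50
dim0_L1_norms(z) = [0.4, 0.2, 0.23]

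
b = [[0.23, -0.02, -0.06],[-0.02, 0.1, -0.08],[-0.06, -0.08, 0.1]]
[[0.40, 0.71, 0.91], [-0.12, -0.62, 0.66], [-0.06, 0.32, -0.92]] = b@[[0.61, 3.32, 3.25], [-3.58, -3.85, 3.99], [-3.09, 2.14, -4.09]]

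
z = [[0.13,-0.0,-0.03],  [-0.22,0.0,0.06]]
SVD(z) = [[-0.5, 0.86],[0.86, 0.5]] @ diag([0.2641578382829157, 0.004542738567972334]) @ [[-0.97, 0.0, 0.25],[0.25, 0.0, 0.97]]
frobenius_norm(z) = 0.26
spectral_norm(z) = 0.26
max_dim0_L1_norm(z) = 0.35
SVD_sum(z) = [[0.13, 0.00, -0.03], [-0.22, 0.00, 0.06]] + [[0.0, 0.00, 0.0], [0.00, 0.0, 0.0]]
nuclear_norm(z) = 0.27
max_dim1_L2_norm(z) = 0.23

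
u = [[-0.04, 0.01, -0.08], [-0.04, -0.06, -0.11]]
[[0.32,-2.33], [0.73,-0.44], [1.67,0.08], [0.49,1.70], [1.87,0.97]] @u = [[0.08, 0.14, 0.23],[-0.01, 0.03, -0.01],[-0.07, 0.01, -0.14],[-0.09, -0.1, -0.23],[-0.11, -0.04, -0.26]]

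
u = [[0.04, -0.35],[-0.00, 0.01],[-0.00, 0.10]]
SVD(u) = [[0.96, -0.27], [-0.03, -0.10], [-0.27, -0.96]] @ diag([0.3661686421144352, 0.01097841209240424]) @ [[0.11,-0.99],[-0.99,-0.11]]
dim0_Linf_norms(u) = [0.04, 0.35]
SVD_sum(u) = [[0.04, -0.35], [-0.0, 0.01], [-0.01, 0.10]] + [[0.0, 0.0], [0.0, 0.0], [0.01, 0.0]]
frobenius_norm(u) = 0.37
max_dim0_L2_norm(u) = 0.36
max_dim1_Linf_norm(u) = 0.35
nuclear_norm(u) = 0.38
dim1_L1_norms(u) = [0.39, 0.01, 0.1]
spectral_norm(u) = 0.37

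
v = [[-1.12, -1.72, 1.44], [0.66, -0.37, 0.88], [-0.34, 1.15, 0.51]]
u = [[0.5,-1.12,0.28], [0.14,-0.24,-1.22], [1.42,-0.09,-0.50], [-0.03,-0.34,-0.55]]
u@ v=[[-1.39, -0.12, -0.12],[0.1, -1.56, -0.63],[-1.48, -2.98, 1.71],[-0.0, -0.46, -0.62]]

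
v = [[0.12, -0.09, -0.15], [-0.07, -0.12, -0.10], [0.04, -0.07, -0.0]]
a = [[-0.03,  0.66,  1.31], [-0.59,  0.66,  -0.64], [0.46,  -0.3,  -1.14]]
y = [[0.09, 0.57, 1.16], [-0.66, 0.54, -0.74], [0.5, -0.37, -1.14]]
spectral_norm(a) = 1.92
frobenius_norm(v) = 0.28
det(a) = -0.78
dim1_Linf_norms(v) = [0.15, 0.12, 0.07]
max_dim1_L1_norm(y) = 2.01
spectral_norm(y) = 1.84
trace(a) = -0.51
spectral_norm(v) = 0.24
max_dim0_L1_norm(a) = 3.09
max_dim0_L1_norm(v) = 0.28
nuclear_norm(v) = 0.44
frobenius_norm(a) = 2.22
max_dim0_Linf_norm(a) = 1.31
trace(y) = -0.51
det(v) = -0.00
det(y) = -0.75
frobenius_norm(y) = 2.15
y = v + a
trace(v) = 0.00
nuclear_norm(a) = 3.36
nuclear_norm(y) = 3.28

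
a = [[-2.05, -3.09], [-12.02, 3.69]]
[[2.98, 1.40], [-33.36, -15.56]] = a @ [[2.06,0.96],[-2.33,-1.09]]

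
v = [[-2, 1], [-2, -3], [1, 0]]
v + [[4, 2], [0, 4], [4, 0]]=[[2, 3], [-2, 1], [5, 0]]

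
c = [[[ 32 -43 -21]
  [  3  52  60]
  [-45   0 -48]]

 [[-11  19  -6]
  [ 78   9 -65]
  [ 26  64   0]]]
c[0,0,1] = -43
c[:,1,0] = [3, 78]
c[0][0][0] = 32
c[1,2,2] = 0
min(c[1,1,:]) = -65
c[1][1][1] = 9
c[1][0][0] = -11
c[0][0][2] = -21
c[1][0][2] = -6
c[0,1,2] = 60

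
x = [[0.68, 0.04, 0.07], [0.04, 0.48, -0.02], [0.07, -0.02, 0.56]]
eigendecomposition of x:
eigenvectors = [[-0.91, -0.31, 0.28], [-0.12, -0.45, -0.89], [-0.39, 0.84, -0.37]]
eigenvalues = [0.72, 0.55, 0.46]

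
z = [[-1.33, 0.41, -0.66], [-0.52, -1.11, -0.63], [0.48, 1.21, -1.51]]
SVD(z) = [[0.34, 0.73, -0.59], [-0.15, 0.66, 0.73], [0.93, -0.16, 0.34]] @ diag([2.0962297266517234, 1.6656174185297692, 1.0383349884270816]) @ [[0.03, 0.68, -0.73], [-0.84, -0.38, -0.39], [0.55, -0.62, -0.56]]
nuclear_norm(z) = 4.80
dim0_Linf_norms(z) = [1.33, 1.21, 1.51]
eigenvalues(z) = [(-1.08+0j), (-1.43+1.14j), (-1.43-1.14j)]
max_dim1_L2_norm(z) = 1.99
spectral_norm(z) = 2.10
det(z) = -3.63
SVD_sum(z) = [[0.02, 0.49, -0.53], [-0.01, -0.21, 0.23], [0.06, 1.32, -1.42]] + [[-1.02, -0.46, -0.48],[-0.93, -0.42, -0.43],[0.23, 0.1, 0.11]] + [[-0.34, 0.38, 0.34], [0.42, -0.48, -0.42], [0.19, -0.22, -0.20]]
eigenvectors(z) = [[-0.69+0.00j, (0.22+0.41j), 0.22-0.41j], [(0.47+0j), (-0.04+0.51j), -0.04-0.51j], [(0.55+0j), (0.72+0j), (0.72-0j)]]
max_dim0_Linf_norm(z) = 1.51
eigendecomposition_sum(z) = [[(-0.59+0j), (0.48-0j), (0.21-0j)], [0.40-0.00j, (-0.32+0j), (-0.14+0j)], [0.47-0.00j, -0.38+0.00j, -0.17+0.00j]] + [[(-0.37+0.2j), -0.03+0.61j, (-0.44-0.26j)], [(-0.46-0.04j), -0.39+0.54j, -0.24-0.50j], [0.65j, (0.79+0.49j), -0.67+0.40j]] + [[(-0.37-0.2j),  (-0.03-0.61j),  -0.44+0.26j], [(-0.46+0.04j),  (-0.39-0.54j),  (-0.24+0.5j)], [0.00-0.65j,  0.79-0.49j,  -0.67-0.40j]]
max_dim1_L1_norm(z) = 3.2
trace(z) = -3.95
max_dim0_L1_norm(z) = 2.8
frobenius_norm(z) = 2.87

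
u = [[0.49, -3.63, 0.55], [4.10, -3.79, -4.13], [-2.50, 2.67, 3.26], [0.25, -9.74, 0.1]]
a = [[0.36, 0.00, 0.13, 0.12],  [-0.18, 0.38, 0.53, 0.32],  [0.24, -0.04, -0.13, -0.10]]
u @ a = [[0.96, -1.4, -1.93, -1.16], [1.17, -1.27, -0.94, -0.31], [-0.6, 0.88, 0.67, 0.23], [1.87, -3.71, -5.14, -3.1]]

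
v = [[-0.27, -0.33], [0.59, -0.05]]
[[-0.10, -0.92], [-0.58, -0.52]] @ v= [[-0.52, 0.08], [-0.15, 0.22]]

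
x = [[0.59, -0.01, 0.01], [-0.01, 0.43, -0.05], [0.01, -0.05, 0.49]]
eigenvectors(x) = [[0.98, -0.18, 0.02], [-0.11, -0.48, 0.87], [0.15, 0.86, 0.49]]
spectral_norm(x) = 0.59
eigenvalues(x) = [0.59, 0.52, 0.4]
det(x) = 0.12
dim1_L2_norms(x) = [0.59, 0.43, 0.49]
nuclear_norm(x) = 1.51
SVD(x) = [[-0.98,  -0.18,  0.02],[0.11,  -0.48,  0.87],[-0.15,  0.86,  0.49]] @ diag([0.5925757820152435, 0.515810027941109, 0.40161419004364757]) @ [[-0.98, 0.11, -0.15],  [-0.18, -0.48, 0.86],  [0.02, 0.87, 0.49]]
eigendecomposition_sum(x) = [[0.57,-0.06,0.09], [-0.06,0.01,-0.01], [0.09,-0.01,0.01]] + [[0.02, 0.04, -0.08], [0.04, 0.12, -0.21], [-0.08, -0.21, 0.38]] + [[0.0, 0.01, 0.00],[0.01, 0.3, 0.17],[0.00, 0.17, 0.1]]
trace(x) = 1.51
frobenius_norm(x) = 0.88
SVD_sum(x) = [[0.57, -0.06, 0.09], [-0.06, 0.01, -0.01], [0.09, -0.01, 0.01]] + [[0.02, 0.04, -0.08], [0.04, 0.12, -0.21], [-0.08, -0.21, 0.38]] + [[0.0,  0.01,  0.00],[0.01,  0.3,  0.17],[0.00,  0.17,  0.1]]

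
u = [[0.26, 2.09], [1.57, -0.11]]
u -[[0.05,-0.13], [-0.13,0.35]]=[[0.21, 2.22], [1.70, -0.46]]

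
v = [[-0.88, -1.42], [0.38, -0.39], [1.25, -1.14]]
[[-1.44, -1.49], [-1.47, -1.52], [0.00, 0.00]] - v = [[-0.56, -0.07], [-1.85, -1.13], [-1.25, 1.14]]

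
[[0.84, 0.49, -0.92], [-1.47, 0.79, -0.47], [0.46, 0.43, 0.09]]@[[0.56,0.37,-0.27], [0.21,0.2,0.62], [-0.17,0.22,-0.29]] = [[0.73, 0.21, 0.34], [-0.58, -0.49, 1.02], [0.33, 0.28, 0.12]]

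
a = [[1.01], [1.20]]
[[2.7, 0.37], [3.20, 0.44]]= a@[[2.67, 0.37]]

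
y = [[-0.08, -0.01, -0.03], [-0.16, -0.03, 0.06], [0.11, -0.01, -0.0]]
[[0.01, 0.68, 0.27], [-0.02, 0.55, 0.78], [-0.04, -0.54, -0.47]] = y @ [[-0.25, -5.31, -4.23],  [1.7, -4.27, 0.51],  [-0.21, -7.20, 2.04]]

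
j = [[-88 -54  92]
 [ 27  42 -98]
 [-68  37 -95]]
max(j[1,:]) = 42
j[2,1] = 37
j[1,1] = 42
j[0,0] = -88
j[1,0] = 27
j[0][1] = -54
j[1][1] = 42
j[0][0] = -88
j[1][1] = 42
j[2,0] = -68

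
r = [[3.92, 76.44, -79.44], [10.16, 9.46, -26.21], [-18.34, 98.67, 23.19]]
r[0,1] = 76.44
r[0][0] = 3.92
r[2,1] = 98.67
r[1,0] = 10.16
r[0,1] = 76.44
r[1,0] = 10.16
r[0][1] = 76.44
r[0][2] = -79.44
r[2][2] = 23.19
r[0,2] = -79.44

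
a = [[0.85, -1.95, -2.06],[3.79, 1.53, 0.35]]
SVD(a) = [[-0.06, 1.00], [1.0, 0.06]] @ diag([4.10564790904354, 2.956307705054804]) @ [[0.91,0.4,0.12], [0.36,-0.63,-0.69]]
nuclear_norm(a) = 7.06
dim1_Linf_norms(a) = [2.06, 3.79]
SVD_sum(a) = [[-0.22, -0.10, -0.03], [3.73, 1.64, 0.47]] + [[1.07, -1.85, -2.03],[0.06, -0.11, -0.12]]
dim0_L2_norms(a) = [3.88, 2.48, 2.09]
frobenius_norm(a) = 5.06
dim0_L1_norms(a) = [4.64, 3.48, 2.41]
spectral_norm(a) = 4.11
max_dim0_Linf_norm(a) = 3.79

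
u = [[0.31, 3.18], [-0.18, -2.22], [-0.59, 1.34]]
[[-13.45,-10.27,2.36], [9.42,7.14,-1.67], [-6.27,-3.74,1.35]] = u @[[0.84, -0.81, -0.49], [-4.31, -3.15, 0.79]]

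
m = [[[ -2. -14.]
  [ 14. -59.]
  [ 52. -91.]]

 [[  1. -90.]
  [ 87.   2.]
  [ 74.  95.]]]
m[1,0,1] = -90.0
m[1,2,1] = 95.0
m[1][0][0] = 1.0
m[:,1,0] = [14.0, 87.0]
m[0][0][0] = -2.0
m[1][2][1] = 95.0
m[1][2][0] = 74.0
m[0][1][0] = 14.0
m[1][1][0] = 87.0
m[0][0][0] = -2.0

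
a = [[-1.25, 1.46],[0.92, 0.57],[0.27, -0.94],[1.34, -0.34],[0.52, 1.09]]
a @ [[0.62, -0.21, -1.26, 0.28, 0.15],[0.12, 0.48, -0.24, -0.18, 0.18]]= [[-0.6, 0.96, 1.22, -0.61, 0.08], [0.64, 0.08, -1.30, 0.16, 0.24], [0.05, -0.51, -0.11, 0.24, -0.13], [0.79, -0.44, -1.61, 0.44, 0.14], [0.45, 0.41, -0.92, -0.05, 0.27]]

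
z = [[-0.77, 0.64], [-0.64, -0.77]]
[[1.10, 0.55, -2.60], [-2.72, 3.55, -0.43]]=z @ [[0.89,-2.69,2.27],[2.79,-2.37,-1.33]]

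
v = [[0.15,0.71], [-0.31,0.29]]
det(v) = 0.26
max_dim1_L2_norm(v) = 0.73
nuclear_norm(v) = 1.11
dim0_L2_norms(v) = [0.34, 0.77]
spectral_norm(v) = 0.77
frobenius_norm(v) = 0.84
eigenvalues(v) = [(0.22+0.46j), (0.22-0.46j)]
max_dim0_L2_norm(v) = 0.77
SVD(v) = [[0.93, 0.36], [0.36, -0.93]] @ diag([0.7673239640841235, 0.34353156207578167]) @ [[0.04, 1.0], [1.0, -0.04]]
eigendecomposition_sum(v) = [[0.07+0.25j, (0.36-0.17j)], [(-0.16+0.07j), 0.15+0.22j]] + [[(0.07-0.25j), 0.36+0.17j], [(-0.16-0.07j), (0.15-0.22j)]]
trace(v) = 0.44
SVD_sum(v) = [[0.03, 0.71], [0.01, 0.28]] + [[0.12, -0.0],[-0.32, 0.01]]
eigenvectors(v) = [[(0.83+0j), 0.83-0.00j],[(0.08+0.55j), 0.08-0.55j]]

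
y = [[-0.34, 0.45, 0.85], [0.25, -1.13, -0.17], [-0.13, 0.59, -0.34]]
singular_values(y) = [1.46, 0.87, 0.09]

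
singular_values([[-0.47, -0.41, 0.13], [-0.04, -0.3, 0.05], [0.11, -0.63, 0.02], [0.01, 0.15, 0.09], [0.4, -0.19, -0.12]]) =[0.85, 0.64, 0.1]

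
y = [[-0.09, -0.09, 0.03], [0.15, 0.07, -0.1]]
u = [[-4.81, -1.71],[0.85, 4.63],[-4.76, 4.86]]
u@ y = [[0.18, 0.31, 0.03], [0.62, 0.25, -0.44], [1.16, 0.77, -0.63]]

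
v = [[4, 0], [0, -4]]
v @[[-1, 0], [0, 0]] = [[-4, 0], [0, 0]]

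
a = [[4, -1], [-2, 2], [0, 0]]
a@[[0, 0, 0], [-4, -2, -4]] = [[4, 2, 4], [-8, -4, -8], [0, 0, 0]]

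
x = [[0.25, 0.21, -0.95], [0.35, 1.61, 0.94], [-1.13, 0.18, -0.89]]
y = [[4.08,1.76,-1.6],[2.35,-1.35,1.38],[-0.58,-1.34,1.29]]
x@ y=[[2.06,1.43,-1.34], [4.67,-2.82,2.87], [-3.67,-1.04,0.91]]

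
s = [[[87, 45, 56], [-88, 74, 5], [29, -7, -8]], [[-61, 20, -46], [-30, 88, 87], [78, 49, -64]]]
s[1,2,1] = 49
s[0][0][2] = 56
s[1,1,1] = 88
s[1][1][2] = 87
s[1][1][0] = -30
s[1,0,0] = -61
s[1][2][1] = 49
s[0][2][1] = -7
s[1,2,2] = -64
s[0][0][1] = 45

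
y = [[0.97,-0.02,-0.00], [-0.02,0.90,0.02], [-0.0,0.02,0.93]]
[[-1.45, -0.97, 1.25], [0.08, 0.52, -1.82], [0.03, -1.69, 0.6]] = y @ [[-1.49, -0.99, 1.25], [0.05, 0.6, -2.01], [0.03, -1.83, 0.69]]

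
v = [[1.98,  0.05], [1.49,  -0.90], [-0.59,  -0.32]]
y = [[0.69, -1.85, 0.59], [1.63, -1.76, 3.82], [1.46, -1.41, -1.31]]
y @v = [[-1.74, 1.51], [-1.65, 0.44], [1.56, 1.76]]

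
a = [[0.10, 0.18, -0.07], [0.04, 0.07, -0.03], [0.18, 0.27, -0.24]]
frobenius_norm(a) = 0.47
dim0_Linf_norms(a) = [0.18, 0.27, 0.24]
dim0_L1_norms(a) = [0.32, 0.52, 0.34]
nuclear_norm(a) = 0.53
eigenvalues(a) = [-0.18, 0.11, -0.0]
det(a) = 0.00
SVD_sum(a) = [[0.1, 0.15, -0.11], [0.04, 0.06, -0.04], [0.18, 0.29, -0.21]] + [[0.00, 0.03, 0.04], [0.00, 0.01, 0.01], [-0.0, -0.02, -0.03]] + [[-0.0, 0.0, -0.0], [0.00, -0.00, 0.0], [-0.0, 0.00, -0.0]]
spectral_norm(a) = 0.46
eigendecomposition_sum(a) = [[0.02, 0.03, -0.04], [0.01, 0.01, -0.02], [0.12, 0.15, -0.22]] + [[0.08,  0.15,  -0.03], [0.03,  0.06,  -0.01], [0.06,  0.12,  -0.02]] + [[-0.00,0.00,-0.0], [0.0,-0.0,0.0], [-0.0,0.00,-0.0]]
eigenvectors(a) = [[0.19, 0.75, 0.89], [0.09, 0.28, -0.42], [0.98, 0.60, 0.19]]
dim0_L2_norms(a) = [0.21, 0.33, 0.25]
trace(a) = -0.07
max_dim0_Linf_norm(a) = 0.27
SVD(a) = [[-0.46,-0.82,-0.34], [-0.18,-0.29,0.94], [-0.87,0.49,-0.02]] @ diag([0.46220951914294806, 0.06294593152848157, 0.0004124532172597348]) @ [[-0.45, -0.71, 0.53],  [-0.08, -0.56, -0.82],  [0.89, -0.42, 0.20]]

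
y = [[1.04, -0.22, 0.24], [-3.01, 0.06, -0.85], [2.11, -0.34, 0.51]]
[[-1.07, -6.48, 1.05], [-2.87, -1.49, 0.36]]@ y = [[20.61, -0.51, 5.79], [2.26, 0.42, 0.76]]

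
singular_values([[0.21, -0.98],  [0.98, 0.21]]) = [1.0, 1.0]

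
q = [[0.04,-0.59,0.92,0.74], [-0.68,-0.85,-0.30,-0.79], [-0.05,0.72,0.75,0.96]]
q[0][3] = 0.736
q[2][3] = 0.959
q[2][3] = 0.959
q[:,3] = [0.736, -0.787, 0.959]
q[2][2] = 0.748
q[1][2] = -0.301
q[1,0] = -0.679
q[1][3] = -0.787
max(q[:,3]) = 0.959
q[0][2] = 0.925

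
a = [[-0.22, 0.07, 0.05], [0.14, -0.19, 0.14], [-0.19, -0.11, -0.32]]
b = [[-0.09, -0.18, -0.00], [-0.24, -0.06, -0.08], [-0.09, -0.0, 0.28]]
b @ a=[[-0.01, 0.03, -0.03],[0.06, 0.00, 0.01],[-0.03, -0.04, -0.09]]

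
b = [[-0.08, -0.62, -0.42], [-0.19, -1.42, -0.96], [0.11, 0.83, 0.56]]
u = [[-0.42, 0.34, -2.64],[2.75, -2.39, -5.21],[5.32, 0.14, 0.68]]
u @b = [[-0.32, -2.41, -1.63], [-0.34, -2.64, -1.78], [-0.38, -2.93, -1.99]]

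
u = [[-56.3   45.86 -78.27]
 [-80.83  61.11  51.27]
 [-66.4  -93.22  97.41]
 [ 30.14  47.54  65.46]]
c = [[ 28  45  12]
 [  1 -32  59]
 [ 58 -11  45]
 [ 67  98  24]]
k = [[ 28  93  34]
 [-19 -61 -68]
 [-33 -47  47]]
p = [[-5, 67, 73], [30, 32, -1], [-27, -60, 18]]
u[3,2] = 65.46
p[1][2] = -1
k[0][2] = 34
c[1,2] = 59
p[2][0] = -27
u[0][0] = -56.3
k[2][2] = 47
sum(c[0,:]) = 85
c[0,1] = 45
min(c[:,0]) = 1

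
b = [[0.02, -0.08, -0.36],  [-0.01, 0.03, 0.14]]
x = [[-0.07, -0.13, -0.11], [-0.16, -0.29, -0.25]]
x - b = [[-0.09, -0.05, 0.25], [-0.15, -0.32, -0.39]]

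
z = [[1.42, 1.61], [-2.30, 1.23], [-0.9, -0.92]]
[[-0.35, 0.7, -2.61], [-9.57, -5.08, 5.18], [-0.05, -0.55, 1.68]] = z@[[2.75,  1.66,  -2.12], [-2.64,  -1.03,  0.25]]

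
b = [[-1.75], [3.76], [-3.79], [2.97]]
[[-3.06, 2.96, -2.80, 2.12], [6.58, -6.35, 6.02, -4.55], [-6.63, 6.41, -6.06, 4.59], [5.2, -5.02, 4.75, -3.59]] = b@ [[1.75, -1.69, 1.6, -1.21]]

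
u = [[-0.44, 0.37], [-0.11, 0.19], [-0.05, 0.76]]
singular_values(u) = [0.91, 0.36]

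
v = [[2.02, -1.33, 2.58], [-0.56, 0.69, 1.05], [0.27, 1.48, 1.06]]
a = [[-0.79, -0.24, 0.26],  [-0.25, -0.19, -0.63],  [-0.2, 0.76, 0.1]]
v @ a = [[-1.78, 1.73, 1.62], [0.06, 0.80, -0.48], [-0.80, 0.46, -0.76]]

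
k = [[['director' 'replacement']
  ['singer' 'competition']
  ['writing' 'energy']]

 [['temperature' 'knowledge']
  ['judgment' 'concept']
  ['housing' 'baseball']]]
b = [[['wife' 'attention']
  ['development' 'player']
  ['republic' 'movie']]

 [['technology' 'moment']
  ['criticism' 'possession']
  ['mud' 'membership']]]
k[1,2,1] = 'baseball'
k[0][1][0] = 'singer'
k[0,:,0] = ['director', 'singer', 'writing']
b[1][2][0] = 'mud'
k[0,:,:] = [['director', 'replacement'], ['singer', 'competition'], ['writing', 'energy']]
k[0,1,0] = 'singer'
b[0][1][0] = 'development'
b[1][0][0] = 'technology'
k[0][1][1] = 'competition'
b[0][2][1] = 'movie'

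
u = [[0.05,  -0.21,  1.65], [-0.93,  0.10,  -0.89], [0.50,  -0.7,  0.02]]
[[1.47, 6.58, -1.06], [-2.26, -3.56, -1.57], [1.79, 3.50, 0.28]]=u @ [[1.64,0.08,2.35], [-1.36,-4.84,1.27], [0.67,3.37,-0.55]]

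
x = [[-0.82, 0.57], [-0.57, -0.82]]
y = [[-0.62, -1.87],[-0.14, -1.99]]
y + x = [[-1.44, -1.3], [-0.71, -2.81]]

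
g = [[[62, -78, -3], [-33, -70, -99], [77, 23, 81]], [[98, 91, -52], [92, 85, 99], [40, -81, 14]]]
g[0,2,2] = 81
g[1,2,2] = 14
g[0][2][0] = 77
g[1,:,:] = [[98, 91, -52], [92, 85, 99], [40, -81, 14]]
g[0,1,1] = -70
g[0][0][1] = -78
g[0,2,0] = 77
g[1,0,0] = 98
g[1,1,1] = 85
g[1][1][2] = 99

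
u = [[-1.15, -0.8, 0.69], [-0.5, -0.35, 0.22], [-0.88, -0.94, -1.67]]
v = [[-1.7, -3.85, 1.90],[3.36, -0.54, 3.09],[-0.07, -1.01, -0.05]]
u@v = [[-0.78, 4.16, -4.69], [-0.34, 1.89, -2.04], [-1.55, 5.58, -4.49]]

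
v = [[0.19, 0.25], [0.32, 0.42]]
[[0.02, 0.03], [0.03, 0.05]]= v@[[0.14, 0.20], [-0.03, -0.04]]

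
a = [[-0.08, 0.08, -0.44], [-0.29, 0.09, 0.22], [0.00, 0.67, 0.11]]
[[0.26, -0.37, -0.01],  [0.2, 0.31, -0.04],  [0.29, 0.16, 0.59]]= a @[[-0.8, -0.35, 0.49],[0.49, 0.09, 0.87],[-0.35, 0.93, 0.1]]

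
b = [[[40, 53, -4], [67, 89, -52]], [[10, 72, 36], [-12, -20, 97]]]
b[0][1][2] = -52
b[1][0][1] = 72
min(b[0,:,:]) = -52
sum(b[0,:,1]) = 142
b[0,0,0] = 40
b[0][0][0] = 40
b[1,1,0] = -12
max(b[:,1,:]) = 97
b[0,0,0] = 40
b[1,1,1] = -20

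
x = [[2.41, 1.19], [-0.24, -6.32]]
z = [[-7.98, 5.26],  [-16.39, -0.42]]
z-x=[[-10.39, 4.07], [-16.15, 5.90]]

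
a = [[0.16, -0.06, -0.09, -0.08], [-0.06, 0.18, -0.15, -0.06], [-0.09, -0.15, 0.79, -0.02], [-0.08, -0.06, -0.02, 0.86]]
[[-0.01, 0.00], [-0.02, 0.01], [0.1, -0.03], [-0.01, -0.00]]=a@[[-0.04, 0.01],[-0.04, 0.01],[0.11, -0.03],[-0.01, 0.00]]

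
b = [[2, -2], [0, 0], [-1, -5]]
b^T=[[2, 0, -1], [-2, 0, -5]]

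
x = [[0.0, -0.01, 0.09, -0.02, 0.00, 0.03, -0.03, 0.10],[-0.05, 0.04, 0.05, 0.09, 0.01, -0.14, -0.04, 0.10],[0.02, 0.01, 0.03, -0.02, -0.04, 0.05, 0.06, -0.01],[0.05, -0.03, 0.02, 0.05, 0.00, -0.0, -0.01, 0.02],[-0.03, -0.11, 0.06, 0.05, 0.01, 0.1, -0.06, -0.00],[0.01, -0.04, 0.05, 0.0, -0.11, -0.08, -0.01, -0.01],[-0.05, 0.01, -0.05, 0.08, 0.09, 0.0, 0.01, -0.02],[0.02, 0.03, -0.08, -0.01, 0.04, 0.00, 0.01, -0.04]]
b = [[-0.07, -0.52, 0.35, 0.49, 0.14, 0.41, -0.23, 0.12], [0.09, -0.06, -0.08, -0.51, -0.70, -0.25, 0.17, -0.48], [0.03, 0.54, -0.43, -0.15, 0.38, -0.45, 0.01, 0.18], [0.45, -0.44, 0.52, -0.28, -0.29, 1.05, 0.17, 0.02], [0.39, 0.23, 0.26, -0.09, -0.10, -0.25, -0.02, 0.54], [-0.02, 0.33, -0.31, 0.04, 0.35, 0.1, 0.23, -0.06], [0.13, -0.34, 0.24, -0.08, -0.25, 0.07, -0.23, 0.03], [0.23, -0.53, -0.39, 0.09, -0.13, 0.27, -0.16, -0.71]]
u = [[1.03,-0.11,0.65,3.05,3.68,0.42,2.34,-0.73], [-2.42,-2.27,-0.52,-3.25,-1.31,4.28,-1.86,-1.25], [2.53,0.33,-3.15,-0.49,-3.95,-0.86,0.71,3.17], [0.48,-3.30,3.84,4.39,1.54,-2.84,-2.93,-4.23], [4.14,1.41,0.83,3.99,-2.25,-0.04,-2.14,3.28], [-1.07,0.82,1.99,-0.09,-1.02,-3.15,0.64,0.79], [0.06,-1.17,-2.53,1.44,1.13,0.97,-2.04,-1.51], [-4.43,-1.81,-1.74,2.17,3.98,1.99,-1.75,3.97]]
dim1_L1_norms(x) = [0.28, 0.52, 0.24, 0.18, 0.42, 0.31, 0.31, 0.23]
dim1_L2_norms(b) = [0.94, 1.04, 0.94, 1.4, 0.8, 0.63, 0.56, 1.06]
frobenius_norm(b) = 2.70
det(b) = -0.00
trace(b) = -1.78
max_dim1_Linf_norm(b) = 1.05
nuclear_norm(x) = 0.93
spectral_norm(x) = 0.24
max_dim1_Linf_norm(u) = 4.43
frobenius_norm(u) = 19.10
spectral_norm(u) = 10.65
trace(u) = -3.47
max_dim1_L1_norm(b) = 3.22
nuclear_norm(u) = 46.33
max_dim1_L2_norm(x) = 0.21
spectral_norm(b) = 1.84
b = u @ x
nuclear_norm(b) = 5.82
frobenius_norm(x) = 0.41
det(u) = 90998.13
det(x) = -0.00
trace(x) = 0.02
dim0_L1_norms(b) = [1.41, 2.99, 2.58, 1.73, 2.34, 2.85, 1.22, 2.14]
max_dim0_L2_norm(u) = 7.88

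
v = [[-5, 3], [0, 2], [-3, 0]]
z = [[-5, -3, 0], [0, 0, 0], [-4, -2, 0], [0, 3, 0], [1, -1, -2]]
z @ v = [[25, -21], [0, 0], [20, -16], [0, 6], [1, 1]]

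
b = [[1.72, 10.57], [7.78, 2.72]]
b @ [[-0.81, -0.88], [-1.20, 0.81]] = [[-14.08, 7.05], [-9.57, -4.64]]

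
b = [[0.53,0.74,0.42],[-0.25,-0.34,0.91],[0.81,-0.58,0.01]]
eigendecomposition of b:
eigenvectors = [[(0.81+0j), 0.13+0.39j, (0.13-0.39j)], [0.21+0.00j, (-0.69+0j), (-0.69-0j)], [(0.54+0j), (0.08-0.59j), 0.08+0.59j]]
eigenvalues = [(1+0j), (-0.4+0.92j), (-0.4-0.92j)]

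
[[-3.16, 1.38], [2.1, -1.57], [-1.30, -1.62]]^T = [[-3.16, 2.1, -1.30], [1.38, -1.57, -1.62]]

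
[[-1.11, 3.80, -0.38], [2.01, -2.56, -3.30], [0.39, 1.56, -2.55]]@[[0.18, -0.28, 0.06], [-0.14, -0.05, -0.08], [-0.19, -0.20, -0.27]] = [[-0.66, 0.20, -0.27],[1.35, 0.23, 1.22],[0.34, 0.32, 0.59]]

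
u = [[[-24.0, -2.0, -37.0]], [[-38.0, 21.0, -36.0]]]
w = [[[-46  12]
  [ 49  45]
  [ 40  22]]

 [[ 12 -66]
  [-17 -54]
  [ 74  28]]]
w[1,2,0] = 74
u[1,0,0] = -38.0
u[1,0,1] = 21.0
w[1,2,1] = 28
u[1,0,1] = 21.0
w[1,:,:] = [[12, -66], [-17, -54], [74, 28]]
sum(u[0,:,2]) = -37.0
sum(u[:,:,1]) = 19.0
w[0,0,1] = 12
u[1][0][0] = -38.0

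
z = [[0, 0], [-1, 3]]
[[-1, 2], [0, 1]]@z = [[-2, 6], [-1, 3]]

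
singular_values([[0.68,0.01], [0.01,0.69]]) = [0.7, 0.67]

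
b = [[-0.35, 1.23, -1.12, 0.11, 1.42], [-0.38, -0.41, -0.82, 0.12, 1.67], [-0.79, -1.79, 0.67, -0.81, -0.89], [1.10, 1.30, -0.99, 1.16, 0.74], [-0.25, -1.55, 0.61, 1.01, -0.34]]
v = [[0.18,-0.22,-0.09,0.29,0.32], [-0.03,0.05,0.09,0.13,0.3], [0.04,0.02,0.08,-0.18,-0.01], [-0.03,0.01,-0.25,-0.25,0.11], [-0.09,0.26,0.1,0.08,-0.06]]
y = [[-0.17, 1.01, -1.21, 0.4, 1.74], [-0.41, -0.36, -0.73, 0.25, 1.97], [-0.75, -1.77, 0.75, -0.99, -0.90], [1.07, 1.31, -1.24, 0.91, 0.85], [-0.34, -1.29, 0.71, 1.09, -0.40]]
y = v + b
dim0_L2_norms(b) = [1.47, 3.0, 1.93, 1.75, 2.5]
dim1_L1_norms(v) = [1.1, 0.6, 0.33, 0.65, 0.59]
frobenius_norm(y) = 5.11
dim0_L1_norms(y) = [2.74, 5.74, 4.64, 3.64, 5.86]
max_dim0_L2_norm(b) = 3.0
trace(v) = 0.00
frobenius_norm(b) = 4.92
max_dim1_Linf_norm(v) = 0.32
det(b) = 2.21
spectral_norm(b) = 4.06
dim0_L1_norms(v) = [0.37, 0.56, 0.61, 0.93, 0.8]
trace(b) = 0.73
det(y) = 2.41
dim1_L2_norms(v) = [0.52, 0.34, 0.2, 0.37, 0.31]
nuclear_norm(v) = 1.58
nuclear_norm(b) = 8.68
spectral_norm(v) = 0.60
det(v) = 0.00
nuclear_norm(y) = 8.92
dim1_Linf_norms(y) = [1.74, 1.97, 1.77, 1.31, 1.29]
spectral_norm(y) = 4.28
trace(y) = 0.73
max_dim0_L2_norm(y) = 2.93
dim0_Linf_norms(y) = [1.07, 1.77, 1.24, 1.09, 1.97]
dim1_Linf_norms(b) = [1.42, 1.67, 1.79, 1.3, 1.55]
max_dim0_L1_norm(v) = 0.93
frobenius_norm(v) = 0.82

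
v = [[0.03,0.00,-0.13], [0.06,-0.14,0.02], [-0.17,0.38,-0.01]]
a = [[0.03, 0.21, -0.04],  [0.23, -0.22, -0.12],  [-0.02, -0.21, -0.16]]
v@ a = [[0.00, 0.03, 0.02], [-0.03, 0.04, 0.01], [0.08, -0.12, -0.04]]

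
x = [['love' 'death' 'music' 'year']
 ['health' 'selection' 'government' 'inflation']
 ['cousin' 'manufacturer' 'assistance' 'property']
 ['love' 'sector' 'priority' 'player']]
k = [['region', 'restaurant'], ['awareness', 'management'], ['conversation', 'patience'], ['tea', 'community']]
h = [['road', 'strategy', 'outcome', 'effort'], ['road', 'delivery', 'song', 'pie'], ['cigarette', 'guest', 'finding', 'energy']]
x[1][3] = 'inflation'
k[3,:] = ['tea', 'community']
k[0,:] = ['region', 'restaurant']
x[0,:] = ['love', 'death', 'music', 'year']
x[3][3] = 'player'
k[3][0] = 'tea'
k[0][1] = 'restaurant'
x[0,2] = 'music'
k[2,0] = 'conversation'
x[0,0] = 'love'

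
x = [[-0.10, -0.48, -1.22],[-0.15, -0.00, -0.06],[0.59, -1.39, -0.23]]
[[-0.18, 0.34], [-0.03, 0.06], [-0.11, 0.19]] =x @[[0.17, -0.32], [0.14, -0.25], [0.08, -0.15]]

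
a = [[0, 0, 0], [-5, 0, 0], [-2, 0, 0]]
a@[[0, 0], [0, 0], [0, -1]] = [[0, 0], [0, 0], [0, 0]]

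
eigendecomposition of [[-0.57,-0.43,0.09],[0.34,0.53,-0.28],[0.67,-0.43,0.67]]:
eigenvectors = [[0.66, 0.34, 0.17], [-0.44, -0.6, -0.42], [-0.61, -0.72, 0.89]]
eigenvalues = [-0.37, 0.0, 0.99]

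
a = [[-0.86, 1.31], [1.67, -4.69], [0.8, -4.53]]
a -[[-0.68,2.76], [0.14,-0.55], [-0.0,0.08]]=[[-0.18, -1.45], [1.53, -4.14], [0.8, -4.61]]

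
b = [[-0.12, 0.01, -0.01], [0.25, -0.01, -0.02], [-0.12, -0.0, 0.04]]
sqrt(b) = [[0.02+0.33j, (0.01-0.02j), (-0.02+0.02j)], [(0.17-0.58j), 0.06+0.04j, (-0.11-0.03j)], [(-0.16+0.21j), (-0.02-0.02j), (0.2+0.01j)]]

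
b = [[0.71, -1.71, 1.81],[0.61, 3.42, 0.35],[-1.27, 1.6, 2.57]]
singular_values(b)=[4.24, 3.1, 1.44]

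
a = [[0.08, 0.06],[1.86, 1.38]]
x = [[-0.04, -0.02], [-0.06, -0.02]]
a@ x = [[-0.01, -0.00], [-0.16, -0.06]]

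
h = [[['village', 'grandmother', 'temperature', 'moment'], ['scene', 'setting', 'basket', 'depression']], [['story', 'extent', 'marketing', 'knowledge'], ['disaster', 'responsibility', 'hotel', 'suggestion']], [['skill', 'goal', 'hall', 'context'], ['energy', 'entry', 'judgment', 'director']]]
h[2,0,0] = 'skill'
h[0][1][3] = 'depression'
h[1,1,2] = 'hotel'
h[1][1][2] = 'hotel'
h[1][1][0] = 'disaster'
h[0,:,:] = [['village', 'grandmother', 'temperature', 'moment'], ['scene', 'setting', 'basket', 'depression']]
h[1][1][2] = 'hotel'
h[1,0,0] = 'story'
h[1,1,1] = 'responsibility'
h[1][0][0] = 'story'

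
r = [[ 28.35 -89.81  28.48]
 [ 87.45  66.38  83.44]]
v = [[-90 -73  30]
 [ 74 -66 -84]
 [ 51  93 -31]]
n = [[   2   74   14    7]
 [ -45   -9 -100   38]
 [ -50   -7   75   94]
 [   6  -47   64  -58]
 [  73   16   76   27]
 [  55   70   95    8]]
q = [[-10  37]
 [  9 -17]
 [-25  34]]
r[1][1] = 66.38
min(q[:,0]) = -25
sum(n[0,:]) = 97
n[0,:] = [2, 74, 14, 7]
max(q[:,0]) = 9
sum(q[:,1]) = 54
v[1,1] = -66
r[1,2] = 83.44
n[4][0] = 73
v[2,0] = 51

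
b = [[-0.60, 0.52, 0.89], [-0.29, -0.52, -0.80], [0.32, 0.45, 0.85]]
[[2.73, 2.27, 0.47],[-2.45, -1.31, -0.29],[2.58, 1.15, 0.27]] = b @ [[-0.02, -1.03, -0.18], [0.24, 2.26, 0.4], [2.91, 0.54, 0.17]]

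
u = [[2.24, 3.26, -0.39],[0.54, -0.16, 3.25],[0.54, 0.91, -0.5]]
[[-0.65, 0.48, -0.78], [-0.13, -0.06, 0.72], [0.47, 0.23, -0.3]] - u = [[-2.89, -2.78, -0.39], [-0.67, 0.1, -2.53], [-0.07, -0.68, 0.20]]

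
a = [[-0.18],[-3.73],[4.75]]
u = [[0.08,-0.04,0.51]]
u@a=[[2.56]]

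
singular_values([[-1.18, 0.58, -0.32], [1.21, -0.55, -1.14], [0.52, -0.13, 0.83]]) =[2.0, 1.37, 0.09]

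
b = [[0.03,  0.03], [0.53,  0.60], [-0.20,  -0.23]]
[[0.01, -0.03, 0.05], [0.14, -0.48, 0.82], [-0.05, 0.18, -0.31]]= b @[[0.86, -0.55, 1.16],[-0.53, -0.31, 0.35]]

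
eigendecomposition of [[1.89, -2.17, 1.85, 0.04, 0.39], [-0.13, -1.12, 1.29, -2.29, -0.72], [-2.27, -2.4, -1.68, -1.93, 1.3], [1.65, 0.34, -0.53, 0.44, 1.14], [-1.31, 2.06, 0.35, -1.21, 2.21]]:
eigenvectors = [[0.05+0.39j, (0.05-0.39j), (0.04+0.46j), 0.04-0.46j, (0.38+0j)], [(-0.05-0.24j), -0.05+0.24j, 0.16+0.48j, 0.16-0.48j, (-0.01+0j)], [-0.27-0.11j, (-0.27+0.11j), (-0.62+0j), -0.62-0.00j, (-0.79+0j)], [(-0.03+0.33j), (-0.03-0.33j), 0.17-0.28j, (0.17+0.28j), -0.48+0.00j], [-0.77+0.00j, (-0.77-0j), (0.15-0.1j), 0.15+0.10j, 0.05+0.00j]]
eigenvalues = [(2.5+1.86j), (2.5-1.86j), (-0.7+2.87j), (-0.7-2.87j), (-1.86+0j)]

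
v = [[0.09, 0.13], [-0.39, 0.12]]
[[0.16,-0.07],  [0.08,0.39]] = v@ [[0.13,  -0.96], [1.11,  0.11]]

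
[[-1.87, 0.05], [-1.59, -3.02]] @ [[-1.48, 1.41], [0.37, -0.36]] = [[2.79,-2.65],  [1.24,-1.15]]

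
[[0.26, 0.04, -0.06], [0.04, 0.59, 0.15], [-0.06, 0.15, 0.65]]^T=[[0.26, 0.04, -0.06], [0.04, 0.59, 0.15], [-0.06, 0.15, 0.65]]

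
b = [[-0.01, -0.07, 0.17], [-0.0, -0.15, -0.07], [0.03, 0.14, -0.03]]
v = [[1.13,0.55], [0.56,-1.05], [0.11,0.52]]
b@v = [[-0.03, 0.16], [-0.09, 0.12], [0.11, -0.15]]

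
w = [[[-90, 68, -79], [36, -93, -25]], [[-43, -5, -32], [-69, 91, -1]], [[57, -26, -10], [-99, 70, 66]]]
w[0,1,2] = -25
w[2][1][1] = 70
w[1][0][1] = -5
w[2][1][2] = 66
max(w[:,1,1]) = 91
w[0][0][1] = 68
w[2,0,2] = -10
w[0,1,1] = -93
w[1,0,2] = -32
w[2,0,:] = [57, -26, -10]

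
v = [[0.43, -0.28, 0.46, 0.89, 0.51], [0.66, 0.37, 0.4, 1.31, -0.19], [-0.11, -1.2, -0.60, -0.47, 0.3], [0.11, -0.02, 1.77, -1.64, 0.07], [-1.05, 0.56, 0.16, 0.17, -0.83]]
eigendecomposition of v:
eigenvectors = [[(0.34+0.35j), 0.34-0.35j, 0.06+0.36j, 0.06-0.36j, (0.31+0j)], [(0.61+0j), 0.61-0.00j, (-0.3+0.02j), -0.30-0.02j, 0.41+0.00j], [(-0.38+0.31j), (-0.38-0.31j), 0.12-0.18j, (0.12+0.18j), 0.06+0.00j], [(-0.09+0.35j), (-0.09-0.35j), 0.02-0.27j, 0.02+0.27j, (-0.82+0j)], [-0.14-0.05j, (-0.14+0.05j), (-0.81+0j), (-0.81-0j), 0.23+0.00j]]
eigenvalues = [(0.34+1.35j), (0.34-1.35j), (-0.57+0.54j), (-0.57-0.54j), (-1.81+0j)]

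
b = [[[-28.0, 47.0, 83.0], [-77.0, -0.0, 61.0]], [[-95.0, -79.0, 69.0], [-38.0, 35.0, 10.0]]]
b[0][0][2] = 83.0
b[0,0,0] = -28.0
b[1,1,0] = -38.0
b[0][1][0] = -77.0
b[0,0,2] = 83.0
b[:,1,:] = [[-77.0, -0.0, 61.0], [-38.0, 35.0, 10.0]]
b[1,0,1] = -79.0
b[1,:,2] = [69.0, 10.0]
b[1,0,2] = 69.0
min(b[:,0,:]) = -95.0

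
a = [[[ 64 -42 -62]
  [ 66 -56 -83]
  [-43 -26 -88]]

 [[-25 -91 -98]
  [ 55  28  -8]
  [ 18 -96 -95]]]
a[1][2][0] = 18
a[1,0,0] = -25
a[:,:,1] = [[-42, -56, -26], [-91, 28, -96]]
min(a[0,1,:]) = -83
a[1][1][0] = 55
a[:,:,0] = [[64, 66, -43], [-25, 55, 18]]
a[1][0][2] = -98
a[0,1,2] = -83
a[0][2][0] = -43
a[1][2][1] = -96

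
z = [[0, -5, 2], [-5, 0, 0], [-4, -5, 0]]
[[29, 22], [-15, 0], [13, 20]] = z @ [[3, 0], [-5, -4], [2, 1]]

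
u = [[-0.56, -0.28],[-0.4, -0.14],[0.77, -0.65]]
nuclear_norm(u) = 1.72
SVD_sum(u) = [[-0.37, 0.16], [-0.29, 0.12], [0.89, -0.38]] + [[-0.19, -0.44], [-0.11, -0.26], [-0.12, -0.27]]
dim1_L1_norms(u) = [0.84, 0.54, 1.42]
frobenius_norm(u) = 1.26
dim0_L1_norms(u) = [1.73, 1.07]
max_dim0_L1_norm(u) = 1.73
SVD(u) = [[-0.37, -0.76],[-0.29, -0.45],[0.88, -0.47]] @ diag([1.0909220897473508, 0.6299912650991862]) @ [[0.92, -0.39], [0.39, 0.92]]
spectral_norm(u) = 1.09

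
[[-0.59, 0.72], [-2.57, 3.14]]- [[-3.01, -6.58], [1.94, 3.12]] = [[2.42,7.3], [-4.51,0.02]]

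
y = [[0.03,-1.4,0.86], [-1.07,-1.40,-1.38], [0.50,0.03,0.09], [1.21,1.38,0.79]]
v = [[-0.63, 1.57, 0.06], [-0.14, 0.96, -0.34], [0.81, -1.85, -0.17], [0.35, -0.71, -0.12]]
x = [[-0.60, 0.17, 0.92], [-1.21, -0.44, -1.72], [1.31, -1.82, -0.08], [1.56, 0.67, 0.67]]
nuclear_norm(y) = 5.08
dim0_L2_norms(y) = [1.69, 2.41, 1.81]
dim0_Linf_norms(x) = [1.56, 1.82, 1.72]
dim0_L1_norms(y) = [2.81, 4.21, 3.12]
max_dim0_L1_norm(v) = 5.09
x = v + y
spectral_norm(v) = 2.91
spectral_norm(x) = 2.78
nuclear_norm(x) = 6.21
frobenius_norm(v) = 2.94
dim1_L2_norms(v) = [1.69, 1.03, 2.03, 0.8]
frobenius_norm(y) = 3.46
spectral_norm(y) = 3.04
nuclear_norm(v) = 3.38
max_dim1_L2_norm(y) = 2.24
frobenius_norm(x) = 3.77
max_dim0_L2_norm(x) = 2.44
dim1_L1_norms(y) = [2.29, 3.85, 0.62, 3.38]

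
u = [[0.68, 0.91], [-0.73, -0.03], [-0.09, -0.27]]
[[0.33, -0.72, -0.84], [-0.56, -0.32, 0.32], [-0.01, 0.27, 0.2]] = u @ [[0.77, 0.49, -0.42], [-0.21, -1.16, -0.61]]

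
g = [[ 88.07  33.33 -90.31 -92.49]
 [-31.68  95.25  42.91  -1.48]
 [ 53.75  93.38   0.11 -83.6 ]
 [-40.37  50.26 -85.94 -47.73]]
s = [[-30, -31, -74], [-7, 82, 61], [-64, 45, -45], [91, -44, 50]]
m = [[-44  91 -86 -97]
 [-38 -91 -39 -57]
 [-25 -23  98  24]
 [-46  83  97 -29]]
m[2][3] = 24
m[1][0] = -38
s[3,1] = -44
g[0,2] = -90.31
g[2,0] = 53.75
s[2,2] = -45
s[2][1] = 45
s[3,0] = 91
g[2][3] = -83.6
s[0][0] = -30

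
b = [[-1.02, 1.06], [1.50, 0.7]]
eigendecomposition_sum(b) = [[-1.32, 0.59],[0.83, -0.37]] + [[0.3, 0.47], [0.67, 1.07]]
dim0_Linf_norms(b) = [1.5, 1.06]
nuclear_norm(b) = 3.08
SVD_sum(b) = [[-1.04, 0.02], [1.49, -0.03]] + [[0.02, 1.04], [0.01, 0.73]]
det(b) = -2.30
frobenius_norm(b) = 2.21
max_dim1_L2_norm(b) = 1.66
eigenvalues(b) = [-1.69, 1.37]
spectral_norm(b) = 1.81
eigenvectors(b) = [[-0.85, -0.41],[0.53, -0.91]]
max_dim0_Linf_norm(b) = 1.5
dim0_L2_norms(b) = [1.81, 1.27]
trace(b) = -0.32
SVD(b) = [[-0.57,0.82], [0.82,0.57]] @ diag([1.8141059322708077, 1.2700471119213899]) @ [[1.0, -0.02], [0.02, 1.0]]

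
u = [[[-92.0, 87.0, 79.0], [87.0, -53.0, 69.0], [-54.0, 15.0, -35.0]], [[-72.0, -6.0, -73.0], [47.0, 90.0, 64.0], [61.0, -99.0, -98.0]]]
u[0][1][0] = 87.0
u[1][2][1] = -99.0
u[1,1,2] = 64.0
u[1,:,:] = [[-72.0, -6.0, -73.0], [47.0, 90.0, 64.0], [61.0, -99.0, -98.0]]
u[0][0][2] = 79.0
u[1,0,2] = -73.0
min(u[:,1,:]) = -53.0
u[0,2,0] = -54.0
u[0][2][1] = 15.0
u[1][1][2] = 64.0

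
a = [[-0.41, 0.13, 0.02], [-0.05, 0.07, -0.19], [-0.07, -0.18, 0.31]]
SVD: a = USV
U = [[-0.98,-0.10,0.15],[-0.18,0.46,-0.87],[0.02,-0.88,-0.47]]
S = [0.44, 0.41, 0.05]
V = [[0.94, -0.33, 0.05], [0.20, 0.43, -0.88], [0.27, 0.84, 0.47]]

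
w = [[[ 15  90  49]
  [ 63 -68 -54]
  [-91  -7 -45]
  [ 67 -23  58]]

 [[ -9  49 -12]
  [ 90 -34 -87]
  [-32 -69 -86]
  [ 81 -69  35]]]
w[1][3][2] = 35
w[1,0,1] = 49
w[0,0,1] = 90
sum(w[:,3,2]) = 93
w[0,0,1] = 90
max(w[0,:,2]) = 58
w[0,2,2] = -45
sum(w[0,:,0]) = 54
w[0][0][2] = 49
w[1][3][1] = -69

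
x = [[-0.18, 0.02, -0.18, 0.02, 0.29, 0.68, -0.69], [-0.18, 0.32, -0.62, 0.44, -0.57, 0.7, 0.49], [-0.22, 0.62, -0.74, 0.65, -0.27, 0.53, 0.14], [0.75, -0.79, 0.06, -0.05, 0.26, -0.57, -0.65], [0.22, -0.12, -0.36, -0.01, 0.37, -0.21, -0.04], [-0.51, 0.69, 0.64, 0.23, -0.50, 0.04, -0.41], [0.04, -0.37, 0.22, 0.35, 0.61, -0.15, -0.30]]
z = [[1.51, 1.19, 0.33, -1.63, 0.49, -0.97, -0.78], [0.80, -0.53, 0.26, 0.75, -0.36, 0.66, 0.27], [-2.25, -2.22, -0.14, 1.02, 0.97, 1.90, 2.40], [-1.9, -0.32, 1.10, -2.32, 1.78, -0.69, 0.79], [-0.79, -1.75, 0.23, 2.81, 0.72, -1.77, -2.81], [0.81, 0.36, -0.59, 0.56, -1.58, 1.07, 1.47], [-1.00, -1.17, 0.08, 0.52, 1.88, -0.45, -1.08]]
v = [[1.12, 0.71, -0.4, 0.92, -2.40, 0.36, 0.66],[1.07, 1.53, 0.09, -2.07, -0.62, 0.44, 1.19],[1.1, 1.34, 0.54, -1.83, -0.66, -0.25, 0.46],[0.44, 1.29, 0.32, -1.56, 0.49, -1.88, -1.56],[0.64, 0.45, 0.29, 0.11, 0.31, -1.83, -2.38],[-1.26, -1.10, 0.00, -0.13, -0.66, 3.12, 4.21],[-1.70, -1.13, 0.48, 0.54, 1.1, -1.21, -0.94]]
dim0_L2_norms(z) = [3.72, 3.36, 1.35, 4.26, 3.32, 3.15, 4.28]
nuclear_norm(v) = 16.74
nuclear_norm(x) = 6.57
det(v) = 0.01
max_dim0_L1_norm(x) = 2.93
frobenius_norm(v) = 9.25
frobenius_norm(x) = 3.07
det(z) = -0.17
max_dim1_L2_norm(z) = 4.81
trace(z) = -0.77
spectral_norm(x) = 2.27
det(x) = 0.01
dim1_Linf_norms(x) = [0.69, 0.7, 0.74, 0.79, 0.37, 0.69, 0.61]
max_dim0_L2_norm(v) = 5.36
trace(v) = 4.12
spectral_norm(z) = 5.65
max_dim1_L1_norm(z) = 10.9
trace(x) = -0.54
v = x @ z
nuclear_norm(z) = 18.11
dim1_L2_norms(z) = [2.87, 1.48, 4.62, 3.82, 4.81, 2.69, 2.75]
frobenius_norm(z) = 9.18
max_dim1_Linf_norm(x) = 0.79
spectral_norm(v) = 7.08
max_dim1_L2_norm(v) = 5.54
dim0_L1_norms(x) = [2.1, 2.93, 2.82, 1.75, 2.87, 2.88, 2.72]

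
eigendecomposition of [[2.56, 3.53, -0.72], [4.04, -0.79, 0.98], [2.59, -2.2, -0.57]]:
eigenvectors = [[0.80+0.00j,-0.17+0.20j,-0.17-0.20j], [0.58+0.00j,(0.31-0.33j),(0.31+0.33j)], [0.14+0.00j,(0.85+0j),0.85-0.00j]]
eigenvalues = [(5+0j), (-1.9+1.46j), (-1.9-1.46j)]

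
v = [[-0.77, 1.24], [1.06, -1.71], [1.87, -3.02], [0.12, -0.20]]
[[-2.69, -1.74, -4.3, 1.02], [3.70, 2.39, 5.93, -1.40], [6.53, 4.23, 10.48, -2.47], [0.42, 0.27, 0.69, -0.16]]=v @ [[2.80, 1.63, -0.26, -1.00], [-0.43, -0.39, -3.63, 0.2]]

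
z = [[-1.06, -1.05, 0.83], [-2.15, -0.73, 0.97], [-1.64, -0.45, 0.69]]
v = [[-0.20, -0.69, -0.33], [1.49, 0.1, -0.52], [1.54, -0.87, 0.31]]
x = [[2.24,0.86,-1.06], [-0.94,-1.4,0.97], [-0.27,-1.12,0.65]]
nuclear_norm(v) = 3.87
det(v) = 1.43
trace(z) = -1.10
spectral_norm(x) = 3.33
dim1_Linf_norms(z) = [1.06, 2.15, 1.64]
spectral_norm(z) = 3.46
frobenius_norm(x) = 3.52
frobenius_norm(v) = 2.52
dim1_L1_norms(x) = [4.16, 3.31, 2.04]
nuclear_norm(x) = 4.49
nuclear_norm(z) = 4.11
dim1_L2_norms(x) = [2.62, 1.95, 1.32]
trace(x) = 1.49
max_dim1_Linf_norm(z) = 2.15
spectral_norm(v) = 2.22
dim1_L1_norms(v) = [1.22, 2.11, 2.72]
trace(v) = 0.21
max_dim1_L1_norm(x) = 4.16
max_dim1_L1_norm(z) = 3.85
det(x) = -0.02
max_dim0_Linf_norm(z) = 2.15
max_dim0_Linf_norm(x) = 2.24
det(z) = -0.01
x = v @ z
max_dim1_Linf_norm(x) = 2.24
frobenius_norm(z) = 3.52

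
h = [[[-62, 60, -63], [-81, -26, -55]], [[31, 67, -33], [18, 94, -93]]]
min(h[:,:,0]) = -81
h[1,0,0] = 31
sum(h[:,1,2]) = -148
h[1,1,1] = 94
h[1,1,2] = -93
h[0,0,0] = -62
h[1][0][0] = 31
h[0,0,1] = 60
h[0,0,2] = -63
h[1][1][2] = -93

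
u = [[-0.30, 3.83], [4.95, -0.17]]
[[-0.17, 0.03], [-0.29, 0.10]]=u @ [[-0.06, 0.02], [-0.05, 0.01]]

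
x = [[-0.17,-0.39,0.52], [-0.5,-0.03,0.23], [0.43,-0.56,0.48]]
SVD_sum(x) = [[0.12, -0.41, 0.42], [0.02, -0.06, 0.06], [0.16, -0.55, 0.57]] + [[-0.29, 0.01, 0.1],[-0.52, 0.03, 0.17],[0.27, -0.01, -0.09]] + [[0.0,0.00,0.00], [-0.0,-0.00,-0.0], [-0.00,-0.00,-0.0]]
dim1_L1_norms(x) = [1.08, 0.76, 1.47]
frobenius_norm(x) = 1.22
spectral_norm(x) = 1.01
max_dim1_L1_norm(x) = 1.47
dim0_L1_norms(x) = [1.1, 0.98, 1.23]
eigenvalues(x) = [0.77, -0.49, -0.0]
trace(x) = 0.28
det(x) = 0.00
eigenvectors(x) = [[0.50, -0.7, 0.25], [-0.07, -0.71, 0.73], [0.86, -0.10, 0.63]]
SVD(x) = [[0.59, 0.45, -0.67], [0.08, 0.79, 0.6], [0.8, -0.41, 0.44]] @ diag([1.006538317324527, 0.6862795500858591, 0.0009974424597323933]) @ [[0.20, -0.68, 0.71], [-0.95, 0.05, 0.32], [-0.25, -0.73, -0.63]]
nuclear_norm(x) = 1.69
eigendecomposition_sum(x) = [[0.29, -0.32, 0.26], [-0.04, 0.04, -0.03], [0.49, -0.55, 0.44]] + [[-0.46, -0.07, 0.26], [-0.46, -0.07, 0.26], [-0.06, -0.01, 0.04]] + [[0.0, -0.0, -0.00], [0.0, -0.00, -0.00], [0.00, -0.00, -0.00]]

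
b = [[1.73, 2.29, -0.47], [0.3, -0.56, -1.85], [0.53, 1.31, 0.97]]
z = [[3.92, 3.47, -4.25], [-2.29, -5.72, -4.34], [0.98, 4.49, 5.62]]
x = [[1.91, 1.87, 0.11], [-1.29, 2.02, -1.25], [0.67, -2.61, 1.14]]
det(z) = 0.15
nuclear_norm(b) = 5.43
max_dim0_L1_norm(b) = 4.16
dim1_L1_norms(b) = [4.49, 2.71, 2.81]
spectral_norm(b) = 3.20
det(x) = -0.43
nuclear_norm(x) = 6.64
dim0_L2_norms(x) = [2.4, 3.79, 1.7]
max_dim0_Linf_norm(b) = 2.29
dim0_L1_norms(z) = [7.19, 13.68, 14.21]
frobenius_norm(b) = 3.90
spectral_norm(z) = 10.36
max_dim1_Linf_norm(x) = 2.61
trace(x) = 5.07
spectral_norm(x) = 4.09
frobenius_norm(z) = 12.45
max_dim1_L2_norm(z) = 7.54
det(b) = 0.02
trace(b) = 2.14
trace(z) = 3.82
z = x @ b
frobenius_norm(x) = 4.80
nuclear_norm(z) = 17.26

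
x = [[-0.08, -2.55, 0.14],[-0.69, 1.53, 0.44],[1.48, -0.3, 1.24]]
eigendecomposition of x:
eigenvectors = [[(0.82+0j), (0.34+0.29j), 0.34-0.29j], [0.30+0.00j, -0.14-0.30j, -0.14+0.30j], [-0.48+0.00j, (0.83+0j), (0.83-0j)]]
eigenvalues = [(-1.09+0j), (1.89+0.62j), (1.89-0.62j)]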